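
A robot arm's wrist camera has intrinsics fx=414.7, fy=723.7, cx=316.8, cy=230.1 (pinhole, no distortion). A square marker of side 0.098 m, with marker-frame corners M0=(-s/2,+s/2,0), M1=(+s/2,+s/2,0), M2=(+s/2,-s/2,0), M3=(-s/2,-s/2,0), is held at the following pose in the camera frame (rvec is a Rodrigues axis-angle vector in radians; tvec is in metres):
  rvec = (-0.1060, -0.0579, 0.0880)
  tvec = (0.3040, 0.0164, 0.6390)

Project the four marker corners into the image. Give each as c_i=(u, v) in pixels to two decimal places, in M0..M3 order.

Intrinsics K: fx=414.7, fy=723.7, cx=316.8, cy=230.1
Marker side s = 0.098 m; corners in marker frame (Z=0):
  M0 = (-0.0490, +0.0490, 0)
  M1 = (+0.0490, +0.0490, 0)
  M2 = (+0.0490, -0.0490, 0)
  M3 = (-0.0490, -0.0490, 0)
rvec = (-0.1060, -0.0579, 0.0880), |rvec| = θ = 0.14944 rad = 8.562°
Rodrigues: sinθ=0.14888, 1−cosθ=0.01115; R = I + sinθ·[k]× + (1−cosθ)·[k]×²:
    [+0.99446 -0.08461 -0.06234]
    [+0.09074 +0.99053 +0.10306]
    [+0.05303 -0.10815 +0.99272]
t = (0.3040, 0.0164, 0.6390) m
M0: Pc = R·M0+t = (+0.25113, +0.06049, +0.63110); u = 414.7·(+0.25113)/0.63110 + 316.8 = 481.8156, v = 723.7·(+0.06049)/0.63110 + 230.1 = 299.4651
M1: Pc = R·M1+t = (+0.34858, +0.06938, +0.63630); u = 414.7·(+0.34858)/0.63630 + 316.8 = 543.9844, v = 723.7·(+0.06938)/0.63630 + 230.1 = 309.0121
M2: Pc = R·M2+t = (+0.35687, -0.02769, +0.64690); u = 414.7·(+0.35687)/0.64690 + 316.8 = 545.5778, v = 723.7·(-0.02769)/0.64690 + 230.1 = 199.1228
M3: Pc = R·M3+t = (+0.25942, -0.03658, +0.64170); u = 414.7·(+0.25942)/0.64170 + 316.8 = 484.4487, v = 723.7·(-0.03658)/0.64170 + 230.1 = 188.8435

c0=(481.82, 299.47) c1=(543.98, 309.01) c2=(545.58, 199.12) c3=(484.45, 188.84)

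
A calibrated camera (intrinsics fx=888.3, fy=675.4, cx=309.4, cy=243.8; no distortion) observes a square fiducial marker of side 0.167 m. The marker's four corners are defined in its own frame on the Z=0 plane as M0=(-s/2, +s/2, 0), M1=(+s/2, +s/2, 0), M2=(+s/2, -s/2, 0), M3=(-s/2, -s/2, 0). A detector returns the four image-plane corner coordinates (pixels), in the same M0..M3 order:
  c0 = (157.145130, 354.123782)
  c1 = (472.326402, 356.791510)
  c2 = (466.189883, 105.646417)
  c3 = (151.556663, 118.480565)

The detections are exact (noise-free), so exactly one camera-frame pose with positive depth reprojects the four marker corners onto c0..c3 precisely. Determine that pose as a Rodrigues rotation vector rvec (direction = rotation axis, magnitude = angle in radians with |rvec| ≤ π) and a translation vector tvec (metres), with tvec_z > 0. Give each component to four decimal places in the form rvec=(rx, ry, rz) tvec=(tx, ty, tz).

rvec=(0.0001, 0.1779, -0.0184) tvec=(-0.0014, -0.0069, 0.4638)

Intrinsics K: fx=888.3, fy=675.4, cx=309.4, cy=243.8
Marker side s = 0.167 m; corners in marker frame (Z=0):
  M0 = (-0.0835, +0.0835, 0)
  M1 = (+0.0835, +0.0835, 0)
  M2 = (+0.0835, -0.0835, 0)
  M3 = (-0.0835, -0.0835, 0)
Detected image corners:
  c0 = (157.145130, 354.123782) px
  c1 = (472.326402, 356.791510) px
  c2 = (466.189883, 105.646417) px
  c3 = (151.556663, 118.480565) px
Planar DLT: solve 8×8 A·h = b for H (H[2,2]=1):
  H  [+1766.73412 +34.01728 +306.78865]
  H  [-119.61901 +1455.19564 +233.80778]
  H  [-0.38145 -0.00332 +1.00000]
B = K⁻¹H; ‖b₁‖=2.156131, ‖b₂‖=2.156131; λ = 2/(‖b₁‖+‖b₂‖) = 0.463794, sign → tz>0 ⇒ λ=+0.463794
r₁ = λ·B[:,0] = (+0.98406,-0.01828,-0.17691); r₂ = λ·B[:,1] = (+0.01830,+0.99983,-0.00154)
r₃ = r₁×r₂ = (+0.17691,-0.00172,+0.98423); SVD([r₁ r₂ r₃]) → R = UVᵀ:
  R  [+0.98406 +0.01830 +0.17691]
  R  [-0.01828 +0.99983 -0.00172]
  R  [-0.17691 -0.00154 +0.98423]
t = (-0.00136, -0.00686, +0.46379) m
tr R = 2.968113; θ = arccos((tr R − 1)/2) = 0.178807 rad = 10.245°
axis k = ((R−Rᵀ)₃₂, (R−Rᵀ)₁₃, (R−Rᵀ)₂₁) / (2 sinθ) = (+0.000512, +0.994699, -0.102831)
rvec = θ·k = (+0.000091, +0.177859, -0.018387)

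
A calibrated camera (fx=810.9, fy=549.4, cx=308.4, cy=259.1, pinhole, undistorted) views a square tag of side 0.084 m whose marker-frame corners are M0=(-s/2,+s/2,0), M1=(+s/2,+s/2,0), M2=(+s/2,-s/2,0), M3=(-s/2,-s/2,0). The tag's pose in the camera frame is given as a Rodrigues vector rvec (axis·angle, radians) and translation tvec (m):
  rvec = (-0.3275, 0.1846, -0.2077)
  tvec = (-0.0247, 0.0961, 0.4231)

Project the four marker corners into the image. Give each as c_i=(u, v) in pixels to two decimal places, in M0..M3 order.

Intrinsics K: fx=810.9, fy=549.4, cx=308.4, cy=259.1
Marker side s = 0.084 m; corners in marker frame (Z=0):
  M0 = (-0.0420, +0.0420, 0)
  M1 = (+0.0420, +0.0420, 0)
  M2 = (+0.0420, -0.0420, 0)
  M3 = (-0.0420, -0.0420, 0)
rvec = (-0.3275, 0.1846, -0.2077), |rvec| = θ = 0.42950 rad = 24.609°
Rodrigues: sinθ=0.41642, 1−cosθ=0.09083; R = I + sinθ·[k]× + (1−cosθ)·[k]×²:
    [+0.96198 +0.17161 +0.21247]
    [-0.23114 +0.92595 +0.29865]
    [-0.14549 -0.33640 +0.93041]
t = (-0.0247, 0.0961, 0.4231) m
M0: Pc = R·M0+t = (-0.05790, +0.14470, +0.41508); u = 810.9·(-0.05790)/0.41508 + 308.4 = 195.2953, v = 549.4·(+0.14470)/0.41508 + 259.1 = 450.6213
M1: Pc = R·M1+t = (+0.02291, +0.12528, +0.40286); u = 810.9·(+0.02291)/0.40286 + 308.4 = 354.5159, v = 549.4·(+0.12528)/0.40286 + 259.1 = 429.9530
M2: Pc = R·M2+t = (+0.00850, +0.04750, +0.43112); u = 810.9·(+0.00850)/0.43112 + 308.4 = 324.3799, v = 549.4·(+0.04750)/0.43112 + 259.1 = 319.6349
M3: Pc = R·M3+t = (-0.07231, +0.06692, +0.44334); u = 810.9·(-0.07231)/0.44334 + 308.4 = 176.1384, v = 549.4·(+0.06692)/0.44334 + 259.1 = 342.0268

c0=(195.30, 450.62) c1=(354.52, 429.95) c2=(324.38, 319.63) c3=(176.14, 342.03)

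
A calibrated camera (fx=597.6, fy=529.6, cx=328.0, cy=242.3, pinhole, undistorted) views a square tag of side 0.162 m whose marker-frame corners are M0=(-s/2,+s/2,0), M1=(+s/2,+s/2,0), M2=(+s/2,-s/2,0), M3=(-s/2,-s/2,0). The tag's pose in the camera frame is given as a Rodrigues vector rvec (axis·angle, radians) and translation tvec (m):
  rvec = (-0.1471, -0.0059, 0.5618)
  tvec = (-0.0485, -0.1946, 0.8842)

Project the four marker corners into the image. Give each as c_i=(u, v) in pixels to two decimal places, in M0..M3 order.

c0=(218.78, 139.54) c1=(312.28, 191.26) c2=(370.19, 112.21) c3=(278.70, 62.30)

Intrinsics K: fx=597.6, fy=529.6, cx=328.0, cy=242.3
Marker side s = 0.162 m; corners in marker frame (Z=0):
  M0 = (-0.0810, +0.0810, 0)
  M1 = (+0.0810, +0.0810, 0)
  M2 = (+0.0810, -0.0810, 0)
  M3 = (-0.0810, -0.0810, 0)
rvec = (-0.1471, -0.0059, 0.5618), |rvec| = θ = 0.58077 rad = 33.276°
Rodrigues: sinθ=0.54867, 1−cosθ=0.16396; R = I + sinθ·[k]× + (1−cosθ)·[k]×²:
    [+0.84656 -0.53032 -0.04575]
    [+0.53117 +0.83606 +0.13736]
    [-0.03460 -0.14058 +0.98946]
t = (-0.0485, -0.1946, 0.8842) m
M0: Pc = R·M0+t = (-0.16003, -0.16990, +0.87562); u = 597.6·(-0.16003)/0.87562 + 328.0 = 218.7825, v = 529.6·(-0.16990)/0.87562 + 242.3 = 139.5367
M1: Pc = R·M1+t = (-0.02288, -0.08385, +0.87001); u = 597.6·(-0.02288)/0.87001 + 328.0 = 312.2806, v = 529.6·(-0.08385)/0.87001 + 242.3 = 191.2553
M2: Pc = R·M2+t = (+0.06303, -0.21930, +0.89278); u = 597.6·(+0.06303)/0.89278 + 328.0 = 370.1886, v = 529.6·(-0.21930)/0.89278 + 242.3 = 112.2135
M3: Pc = R·M3+t = (-0.07412, -0.30535, +0.89839); u = 597.6·(-0.07412)/0.89839 + 328.0 = 278.6994, v = 529.6·(-0.30535)/0.89839 + 242.3 = 62.2991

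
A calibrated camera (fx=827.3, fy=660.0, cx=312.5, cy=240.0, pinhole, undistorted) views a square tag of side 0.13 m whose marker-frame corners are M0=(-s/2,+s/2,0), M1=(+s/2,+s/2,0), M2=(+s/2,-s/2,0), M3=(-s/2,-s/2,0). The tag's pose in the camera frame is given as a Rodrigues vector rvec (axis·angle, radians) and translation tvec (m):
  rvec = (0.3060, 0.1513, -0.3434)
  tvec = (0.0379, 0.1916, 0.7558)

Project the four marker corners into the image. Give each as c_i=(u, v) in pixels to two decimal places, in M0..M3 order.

Intrinsics K: fx=827.3, fy=660.0, cx=312.5, cy=240.0
Marker side s = 0.13 m; corners in marker frame (Z=0):
  M0 = (-0.0650, +0.0650, 0)
  M1 = (+0.0650, +0.0650, 0)
  M2 = (+0.0650, -0.0650, 0)
  M3 = (-0.0650, -0.0650, 0)
rvec = (0.3060, 0.1513, -0.3434), |rvec| = θ = 0.48420 rad = 27.743°
Rodrigues: sinθ=0.46550, 1−cosθ=0.11495; R = I + sinθ·[k]× + (1−cosθ)·[k]×²:
    [+0.93096 +0.35284 +0.09394]
    [-0.30744 +0.89627 -0.31966]
    [-0.19698 +0.26871 +0.94287]
t = (0.0379, 0.1916, 0.7558) m
M0: Pc = R·M0+t = (+0.00032, +0.26984, +0.78607); u = 827.3·(+0.00032)/0.78607 + 312.5 = 312.8392, v = 660.0·(+0.26984)/0.78607 + 240.0 = 466.5640
M1: Pc = R·M1+t = (+0.12135, +0.22987, +0.76046); u = 827.3·(+0.12135)/0.76046 + 312.5 = 444.5120, v = 660.0·(+0.22987)/0.76046 + 240.0 = 439.5062
M2: Pc = R·M2+t = (+0.07548, +0.11336, +0.72553); u = 827.3·(+0.07548)/0.72553 + 312.5 = 398.5649, v = 660.0·(+0.11336)/0.72553 + 240.0 = 343.1203
M3: Pc = R·M3+t = (-0.04555, +0.15333, +0.75114); u = 827.3·(-0.04555)/0.75114 + 312.5 = 262.3350, v = 660.0·(+0.15333)/0.75114 + 240.0 = 374.7224

c0=(312.84, 466.56) c1=(444.51, 439.51) c2=(398.56, 343.12) c3=(262.34, 374.72)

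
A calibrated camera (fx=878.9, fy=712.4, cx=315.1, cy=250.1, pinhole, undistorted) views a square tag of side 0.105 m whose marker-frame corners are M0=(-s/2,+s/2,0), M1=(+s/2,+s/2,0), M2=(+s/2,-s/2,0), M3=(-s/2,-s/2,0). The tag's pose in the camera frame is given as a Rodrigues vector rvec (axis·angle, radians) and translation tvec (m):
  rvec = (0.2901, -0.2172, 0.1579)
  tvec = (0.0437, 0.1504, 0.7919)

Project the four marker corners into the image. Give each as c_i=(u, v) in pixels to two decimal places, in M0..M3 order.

Intrinsics K: fx=878.9, fy=712.4, cx=315.1, cy=250.1
Marker side s = 0.105 m; corners in marker frame (Z=0):
  M0 = (-0.0525, +0.0525, 0)
  M1 = (+0.0525, +0.0525, 0)
  M2 = (+0.0525, -0.0525, 0)
  M3 = (-0.0525, -0.0525, 0)
rvec = (0.2901, -0.2172, 0.1579), |rvec| = θ = 0.39531 rad = 22.649°
Rodrigues: sinθ=0.38509, 1−cosθ=0.07712; R = I + sinθ·[k]× + (1−cosθ)·[k]×²:
    [+0.96441 -0.18492 -0.18898]
    [+0.12272 +0.94616 -0.29953]
    [+0.23419 +0.26568 +0.93518]
t = (0.0437, 0.1504, 0.7919) m
M0: Pc = R·M0+t = (-0.01664, +0.19363, +0.79355); u = 878.9·(-0.01664)/0.79355 + 315.1 = 296.6706, v = 712.4·(+0.19363)/0.79355 + 250.1 = 423.9288
M1: Pc = R·M1+t = (+0.08462, +0.20652, +0.81814); u = 878.9·(+0.08462)/0.81814 + 315.1 = 406.0079, v = 712.4·(+0.20652)/0.81814 + 250.1 = 429.9246
M2: Pc = R·M2+t = (+0.10404, +0.10717, +0.79025); u = 878.9·(+0.10404)/0.79025 + 315.1 = 430.8114, v = 712.4·(+0.10717)/0.79025 + 250.1 = 346.7122
M3: Pc = R·M3+t = (+0.00278, +0.09428, +0.76566); u = 878.9·(+0.00278)/0.76566 + 315.1 = 318.2871, v = 712.4·(+0.09428)/0.76566 + 250.1 = 337.8255

c0=(296.67, 423.93) c1=(406.01, 429.92) c2=(430.81, 346.71) c3=(318.29, 337.83)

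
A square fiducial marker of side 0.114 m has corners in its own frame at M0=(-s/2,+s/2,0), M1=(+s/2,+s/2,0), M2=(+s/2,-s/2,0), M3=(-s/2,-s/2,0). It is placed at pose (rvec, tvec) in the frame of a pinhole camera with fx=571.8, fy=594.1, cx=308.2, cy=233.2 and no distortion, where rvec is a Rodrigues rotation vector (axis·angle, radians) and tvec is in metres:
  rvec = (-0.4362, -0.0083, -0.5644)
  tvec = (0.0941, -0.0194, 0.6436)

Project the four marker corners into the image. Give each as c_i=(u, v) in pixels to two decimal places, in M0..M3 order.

Intrinsics K: fx=571.8, fy=594.1, cx=308.2, cy=233.2
Marker side s = 0.114 m; corners in marker frame (Z=0):
  M0 = (-0.0570, +0.0570, 0)
  M1 = (+0.0570, +0.0570, 0)
  M2 = (+0.0570, -0.0570, 0)
  M3 = (-0.0570, -0.0570, 0)
rvec = (-0.4362, -0.0083, -0.5644), |rvec| = θ = 0.71336 rad = 40.873°
Rodrigues: sinθ=0.65438, 1−cosθ=0.24383; R = I + sinθ·[k]× + (1−cosθ)·[k]×²:
    [+0.84733 +0.51947 +0.11035]
    [-0.51600 +0.75620 +0.40238]
    [+0.12558 -0.39789 +0.90880]
t = (0.0941, -0.0194, 0.6436) m
M0: Pc = R·M0+t = (+0.07541, +0.05312, +0.61376); u = 571.8·(+0.07541)/0.61376 + 308.2 = 378.4558, v = 594.1·(+0.05312)/0.61376 + 233.2 = 284.6137
M1: Pc = R·M1+t = (+0.17201, -0.00571, +0.62808); u = 571.8·(+0.17201)/0.62808 + 308.2 = 464.7952, v = 594.1·(-0.00571)/0.62808 + 233.2 = 227.8002
M2: Pc = R·M2+t = (+0.11279, -0.09192, +0.67344); u = 571.8·(+0.11279)/0.67344 + 308.2 = 403.9659, v = 594.1·(-0.09192)/0.67344 + 233.2 = 152.1132
M3: Pc = R·M3+t = (+0.01619, -0.03309, +0.65912); u = 571.8·(+0.01619)/0.65912 + 308.2 = 322.2471, v = 594.1·(-0.03309)/0.65912 + 233.2 = 203.3731

c0=(378.46, 284.61) c1=(464.80, 227.80) c2=(403.97, 152.11) c3=(322.25, 203.37)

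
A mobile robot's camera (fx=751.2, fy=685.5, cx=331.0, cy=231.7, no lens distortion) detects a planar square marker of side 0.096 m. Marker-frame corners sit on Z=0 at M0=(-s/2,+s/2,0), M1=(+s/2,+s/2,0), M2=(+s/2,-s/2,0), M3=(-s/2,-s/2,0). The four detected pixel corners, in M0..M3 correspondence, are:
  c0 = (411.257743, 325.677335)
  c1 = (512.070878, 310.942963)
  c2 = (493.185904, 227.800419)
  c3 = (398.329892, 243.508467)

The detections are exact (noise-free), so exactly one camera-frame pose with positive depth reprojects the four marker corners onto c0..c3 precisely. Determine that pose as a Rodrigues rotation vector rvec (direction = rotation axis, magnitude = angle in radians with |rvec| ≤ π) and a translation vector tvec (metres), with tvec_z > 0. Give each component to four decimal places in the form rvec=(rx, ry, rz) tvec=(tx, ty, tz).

rvec=(-0.4428, 0.2107, -0.1419) tvec=(0.1193, 0.0474, 0.7351)

Intrinsics K: fx=751.2, fy=685.5, cx=331.0, cy=231.7
Marker side s = 0.096 m; corners in marker frame (Z=0):
  M0 = (-0.0480, +0.0480, 0)
  M1 = (+0.0480, +0.0480, 0)
  M2 = (+0.0480, -0.0480, 0)
  M3 = (-0.0480, -0.0480, 0)
Detected image corners:
  c0 = (411.257743, 325.677335) px
  c1 = (512.070878, 310.942963) px
  c2 = (493.185904, 227.800419) px
  c3 = (398.329892, 243.508467) px
Planar DLT: solve 8×8 A·h = b for H (H[2,2]=1):
  H  [+912.71290 -105.27493 +452.93738]
  H  [-223.11073 +695.73154 +275.88403]
  H  [-0.23255 -0.59646 +1.00000]
B = K⁻¹H; ‖b₁‖=1.360426, ‖b₂‖=1.360426; λ = 2/(‖b₁‖+‖b₂‖) = 0.735064, sign → tz>0 ⇒ λ=+0.735064
r₁ = λ·B[:,0] = (+0.96843,-0.18147,-0.17094); r₂ = λ·B[:,1] = (+0.09017,+0.89423,-0.43844)
r₃ = r₁×r₂ = (+0.23242,+0.40918,+0.88236); SVD([r₁ r₂ r₃]) → R = UVᵀ:
  R  [+0.96843 +0.09017 +0.23242]
  R  [-0.18147 +0.89423 +0.40918]
  R  [-0.17094 -0.43844 +0.88236]
t = (+0.11932, +0.04738, +0.73506) m
tr R = 2.745012; θ = arccos((tr R − 1)/2) = 0.510489 rad = 29.249°
axis k = ((R−Rᵀ)₃₂, (R−Rᵀ)₁₃, (R−Rᵀ)₂₁) / (2 sinθ) = (-0.867385, +0.412762, -0.277975)
rvec = θ·k = (-0.442790, +0.210710, -0.141903)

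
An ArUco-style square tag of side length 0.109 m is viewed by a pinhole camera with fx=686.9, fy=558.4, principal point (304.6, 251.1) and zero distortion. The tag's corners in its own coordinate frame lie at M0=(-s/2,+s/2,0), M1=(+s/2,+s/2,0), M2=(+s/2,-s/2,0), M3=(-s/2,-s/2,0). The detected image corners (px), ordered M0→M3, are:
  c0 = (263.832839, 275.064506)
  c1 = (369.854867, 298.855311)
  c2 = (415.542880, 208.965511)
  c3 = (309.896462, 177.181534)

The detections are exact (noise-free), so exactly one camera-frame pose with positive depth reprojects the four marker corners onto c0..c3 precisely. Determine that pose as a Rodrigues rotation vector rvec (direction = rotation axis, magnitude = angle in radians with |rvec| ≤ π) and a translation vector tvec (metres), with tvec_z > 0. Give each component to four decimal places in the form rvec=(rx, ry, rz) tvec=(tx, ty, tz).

Intrinsics K: fx=686.9, fy=558.4, cx=304.6, cy=251.1
Marker side s = 0.109 m; corners in marker frame (Z=0):
  M0 = (-0.0545, +0.0545, 0)
  M1 = (+0.0545, +0.0545, 0)
  M2 = (+0.0545, -0.0545, 0)
  M3 = (-0.0545, -0.0545, 0)
Detected image corners:
  c0 = (263.832839, 275.064506) px
  c1 = (369.854867, 298.855311) px
  c2 = (415.542880, 208.965511) px
  c3 = (309.896462, 177.181534) px
Planar DLT: solve 8×8 A·h = b for H (H[2,2]=1):
  H  [+1209.10045 -328.65952 +341.46381]
  H  [+422.59176 +925.03860 +241.24124]
  H  [+0.70080 +0.27121 +1.00000]
B = K⁻¹H; ‖b₁‖=1.669469, ‖b₂‖=1.669469; λ = 2/(‖b₁‖+‖b₂‖) = 0.598993, sign → tz>0 ⇒ λ=+0.598993
r₁ = λ·B[:,0] = (+0.86822,+0.26455,+0.41977); r₂ = λ·B[:,1] = (-0.35864,+0.91923,+0.16246)
r₃ = r₁×r₂ = (-0.34289,-0.29159,+0.89297); SVD([r₁ r₂ r₃]) → R = UVᵀ:
  R  [+0.86822 -0.35864 -0.34289]
  R  [+0.26455 +0.91923 -0.29159]
  R  [+0.41977 +0.16246 +0.89297]
t = (+0.03215, -0.01058, +0.59899) m
tr R = 2.680422; θ = arccos((tr R − 1)/2) = 0.573124 rad = 32.838°
axis k = ((R−Rᵀ)₃₂, (R−Rᵀ)₁₃, (R−Rᵀ)₂₁) / (2 sinθ) = (+0.418664, -0.703229, +0.574621)
rvec = θ·k = (+0.239947, -0.403038, +0.329329)

rvec=(0.2399, -0.4030, 0.3293) tvec=(0.0321, -0.0106, 0.5990)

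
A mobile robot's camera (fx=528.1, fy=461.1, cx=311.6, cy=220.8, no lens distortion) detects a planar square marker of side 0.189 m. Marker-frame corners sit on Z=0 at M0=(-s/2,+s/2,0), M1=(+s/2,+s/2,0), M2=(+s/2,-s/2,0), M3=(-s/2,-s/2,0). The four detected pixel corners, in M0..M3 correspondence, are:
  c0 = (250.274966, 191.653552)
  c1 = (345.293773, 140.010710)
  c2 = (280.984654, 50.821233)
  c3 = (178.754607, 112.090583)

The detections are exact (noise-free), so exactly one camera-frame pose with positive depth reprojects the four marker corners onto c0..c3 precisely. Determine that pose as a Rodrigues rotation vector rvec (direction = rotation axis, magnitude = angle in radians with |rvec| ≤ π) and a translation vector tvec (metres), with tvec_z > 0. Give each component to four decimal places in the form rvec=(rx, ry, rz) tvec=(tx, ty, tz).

Intrinsics K: fx=528.1, fy=461.1, cx=311.6, cy=220.8
Marker side s = 0.189 m; corners in marker frame (Z=0):
  M0 = (-0.0945, +0.0945, 0)
  M1 = (+0.0945, +0.0945, 0)
  M2 = (+0.0945, -0.0945, 0)
  M3 = (-0.0945, -0.0945, 0)
Detected image corners:
  c0 = (250.274966, 191.653552) px
  c1 = (345.293773, 140.010710) px
  c2 = (280.984654, 50.821233) px
  c3 = (178.754607, 112.090583) px
Planar DLT: solve 8×8 A·h = b for H (H[2,2]=1):
  H  [+458.55780 +504.71237 +264.49009]
  H  [-326.57237 +513.79843 +126.46405]
  H  [-0.23604 +0.54941 +1.00000]
B = K⁻¹H; ‖b₁‖=1.193833, ‖b₂‖=1.193833; λ = 2/(‖b₁‖+‖b₂‖) = 0.837638, sign → tz>0 ⇒ λ=+0.837638
r₁ = λ·B[:,0] = (+0.84400,-0.49858,-0.19772); r₂ = λ·B[:,1] = (+0.52900,+0.71300,+0.46021)
r₃ = r₁×r₂ = (-0.08848,-0.49301,+0.86552); SVD([r₁ r₂ r₃]) → R = UVᵀ:
  R  [+0.84400 +0.52900 -0.08848]
  R  [-0.49858 +0.71300 -0.49301]
  R  [-0.19772 +0.46021 +0.86552]
t = (-0.07472, -0.17137, +0.83764) m
tr R = 2.422509; θ = arccos((tr R − 1)/2) = 0.779515 rad = 44.663°
axis k = ((R−Rᵀ)₃₂, (R−Rᵀ)₁₃, (R−Rᵀ)₂₁) / (2 sinθ) = (+0.678025, +0.077703, -0.730920)
rvec = θ·k = (+0.528531, +0.060571, -0.569763)

rvec=(0.5285, 0.0606, -0.5698) tvec=(-0.0747, -0.1714, 0.8376)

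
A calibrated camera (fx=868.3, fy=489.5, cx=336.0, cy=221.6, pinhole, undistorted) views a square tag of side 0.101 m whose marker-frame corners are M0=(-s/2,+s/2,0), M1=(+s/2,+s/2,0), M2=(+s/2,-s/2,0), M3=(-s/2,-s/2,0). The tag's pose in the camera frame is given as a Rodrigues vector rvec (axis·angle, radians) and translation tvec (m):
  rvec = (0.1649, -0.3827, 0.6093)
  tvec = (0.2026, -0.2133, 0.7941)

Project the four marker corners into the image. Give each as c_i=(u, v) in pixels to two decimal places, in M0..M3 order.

c0=(487.07, 96.11) c1=(560.53, 134.10) c2=(624.85, 84.39) c3=(554.36, 43.63)

Intrinsics K: fx=868.3, fy=489.5, cx=336.0, cy=221.6
Marker side s = 0.101 m; corners in marker frame (Z=0):
  M0 = (-0.0505, +0.0505, 0)
  M1 = (+0.0505, +0.0505, 0)
  M2 = (+0.0505, -0.0505, 0)
  M3 = (-0.0505, -0.0505, 0)
rvec = (0.1649, -0.3827, 0.6093), |rvec| = θ = 0.73817 rad = 42.294°
Rodrigues: sinθ=0.67294, 1−cosθ=0.26030; R = I + sinθ·[k]× + (1−cosθ)·[k]×²:
    [+0.75269 -0.58560 -0.30088]
    [+0.52531 +0.80966 -0.26172]
    [+0.39688 +0.03894 +0.91705]
t = (0.2026, -0.2133, 0.7941) m
M0: Pc = R·M0+t = (+0.13502, -0.19894, +0.77602); u = 868.3·(+0.13502)/0.77602 + 336.0 = 487.0710, v = 489.5·(-0.19894)/0.77602 + 221.6 = 96.1128
M1: Pc = R·M1+t = (+0.21104, -0.14588, +0.81611); u = 868.3·(+0.21104)/0.81611 + 336.0 = 560.5342, v = 489.5·(-0.14588)/0.81611 + 221.6 = 134.0991
M2: Pc = R·M2+t = (+0.27018, -0.22766, +0.81218); u = 868.3·(+0.27018)/0.81218 + 336.0 = 624.8542, v = 489.5·(-0.22766)/0.81218 + 221.6 = 84.3889
M3: Pc = R·M3+t = (+0.19416, -0.28072, +0.77209); u = 868.3·(+0.19416)/0.77209 + 336.0 = 554.3561, v = 489.5·(-0.28072)/0.77209 + 221.6 = 43.6282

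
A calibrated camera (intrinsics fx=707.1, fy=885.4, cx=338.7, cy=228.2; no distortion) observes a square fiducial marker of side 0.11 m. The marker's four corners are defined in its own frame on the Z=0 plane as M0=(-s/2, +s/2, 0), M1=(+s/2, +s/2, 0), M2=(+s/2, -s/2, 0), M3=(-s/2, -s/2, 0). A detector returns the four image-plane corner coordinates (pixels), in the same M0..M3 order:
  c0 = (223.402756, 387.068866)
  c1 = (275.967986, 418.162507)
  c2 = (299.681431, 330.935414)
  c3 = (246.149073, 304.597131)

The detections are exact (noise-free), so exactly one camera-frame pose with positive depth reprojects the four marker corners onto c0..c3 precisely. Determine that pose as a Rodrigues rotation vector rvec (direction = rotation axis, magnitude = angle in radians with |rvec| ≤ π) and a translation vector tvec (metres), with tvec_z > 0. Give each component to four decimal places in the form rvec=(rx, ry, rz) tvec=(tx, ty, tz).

rvec=(-0.1461, 0.5567, 0.3026) tvec=(-0.1210, 0.1627, 1.0955)

Intrinsics K: fx=707.1, fy=885.4, cx=338.7, cy=228.2
Marker side s = 0.11 m; corners in marker frame (Z=0):
  M0 = (-0.0550, +0.0550, 0)
  M1 = (+0.0550, +0.0550, 0)
  M2 = (+0.0550, -0.0550, 0)
  M3 = (-0.0550, -0.0550, 0)
Detected image corners:
  c0 = (223.402756, 387.068866) px
  c1 = (275.967986, 418.162507) px
  c2 = (299.681431, 330.935414) px
  c3 = (246.149073, 304.597131) px
Planar DLT: solve 8×8 A·h = b for H (H[2,2]=1):
  H  [+353.56078 -224.11788 +260.61363]
  H  [+83.56951 +752.77525 +359.68540]
  H  [-0.49259 -0.04997 +1.00000]
B = K⁻¹H; ‖b₁‖=0.912840, ‖b₂‖=0.912840; λ = 2/(‖b₁‖+‖b₂‖) = 1.095482, sign → tz>0 ⇒ λ=+1.095482
r₁ = λ·B[:,0] = (+0.80623,+0.24248,-0.53962); r₂ = λ·B[:,1] = (-0.32100,+0.94550,-0.05474)
r₃ = r₁×r₂ = (+0.49694,+0.21735,+0.84013); SVD([r₁ r₂ r₃]) → R = UVᵀ:
  R  [+0.80623 -0.32100 +0.49694]
  R  [+0.24248 +0.94550 +0.21735]
  R  [-0.53962 -0.05474 +0.84013]
t = (-0.12098, +0.16268, +1.09548) m
tr R = 2.591859; θ = arccos((tr R − 1)/2) = 0.650255 rad = 37.257°
axis k = ((R−Rᵀ)₃₂, (R−Rᵀ)₁₃, (R−Rᵀ)₂₁) / (2 sinθ) = (-0.224719, +0.856107, +0.465383)
rvec = θ·k = (-0.146125, +0.556688, +0.302618)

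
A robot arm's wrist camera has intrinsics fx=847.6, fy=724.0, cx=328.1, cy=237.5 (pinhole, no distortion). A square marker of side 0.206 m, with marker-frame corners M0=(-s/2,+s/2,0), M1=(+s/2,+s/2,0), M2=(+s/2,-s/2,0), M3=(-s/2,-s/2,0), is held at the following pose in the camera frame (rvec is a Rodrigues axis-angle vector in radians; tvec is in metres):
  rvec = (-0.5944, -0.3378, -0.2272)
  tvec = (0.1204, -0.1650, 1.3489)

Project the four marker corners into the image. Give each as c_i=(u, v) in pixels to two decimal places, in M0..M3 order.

Intrinsics K: fx=847.6, fy=724.0, cx=328.1, cy=237.5
Marker side s = 0.206 m; corners in marker frame (Z=0):
  M0 = (-0.1030, +0.1030, 0)
  M1 = (+0.1030, +0.1030, 0)
  M2 = (+0.1030, -0.1030, 0)
  M3 = (-0.1030, -0.1030, 0)
rvec = (-0.5944, -0.3378, -0.2272), |rvec| = θ = 0.72044 rad = 41.278°
Rodrigues: sinθ=0.65972, 1−cosθ=0.24849; R = I + sinθ·[k]× + (1−cosθ)·[k]×²:
    [+0.92066 +0.30418 -0.24467]
    [-0.11192 +0.80614 +0.58104]
    [+0.37398 -0.50756 +0.77623]
t = (0.1204, -0.1650, 1.3489) m
M0: Pc = R·M0+t = (+0.05690, -0.07044, +1.25810); u = 847.6·(+0.05690)/1.25810 + 328.1 = 366.4358, v = 724.0·(-0.07044)/1.25810 + 237.5 = 196.9643
M1: Pc = R·M1+t = (+0.24656, -0.09350, +1.33514); u = 847.6·(+0.24656)/1.33514 + 328.1 = 484.6246, v = 724.0·(-0.09350)/1.33514 + 237.5 = 186.8007
M2: Pc = R·M2+t = (+0.18390, -0.25956, +1.43970); u = 847.6·(+0.18390)/1.43970 + 328.1 = 436.3669, v = 724.0·(-0.25956)/1.43970 + 237.5 = 106.9713
M3: Pc = R·M3+t = (-0.00576, -0.23650, +1.36266); u = 847.6·(-0.00576)/1.36266 + 328.1 = 324.5185, v = 724.0·(-0.23650)/1.36266 + 237.5 = 111.8418

c0=(366.44, 196.96) c1=(484.62, 186.80) c2=(436.37, 106.97) c3=(324.52, 111.84)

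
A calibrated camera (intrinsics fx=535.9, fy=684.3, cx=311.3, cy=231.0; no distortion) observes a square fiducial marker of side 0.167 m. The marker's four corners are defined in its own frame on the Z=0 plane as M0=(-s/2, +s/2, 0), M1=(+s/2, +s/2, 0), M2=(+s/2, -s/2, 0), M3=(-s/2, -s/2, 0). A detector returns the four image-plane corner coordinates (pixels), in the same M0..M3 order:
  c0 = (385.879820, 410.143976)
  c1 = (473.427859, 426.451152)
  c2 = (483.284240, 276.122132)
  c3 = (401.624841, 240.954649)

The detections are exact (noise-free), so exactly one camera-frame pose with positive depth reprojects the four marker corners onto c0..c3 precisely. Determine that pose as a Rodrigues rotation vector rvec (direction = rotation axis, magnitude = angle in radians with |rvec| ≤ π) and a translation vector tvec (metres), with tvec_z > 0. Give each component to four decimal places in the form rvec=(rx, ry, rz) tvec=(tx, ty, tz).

Intrinsics K: fx=535.9, fy=684.3, cx=311.3, cy=231.0
Marker side s = 0.167 m; corners in marker frame (Z=0):
  M0 = (-0.0835, +0.0835, 0)
  M1 = (+0.0835, +0.0835, 0)
  M2 = (+0.0835, -0.0835, 0)
  M3 = (-0.0835, -0.0835, 0)
Detected image corners:
  c0 = (385.879820, 410.143976) px
  c1 = (473.427859, 426.451152) px
  c2 = (483.284240, 276.122132) px
  c3 = (401.624841, 240.954649) px
Planar DLT: solve 8×8 A·h = b for H (H[2,2]=1):
  H  [+835.66346 -207.42416 +438.88490]
  H  [+411.26371 +850.72350 +337.21260]
  H  [+0.75564 -0.30245 +1.00000]
B = K⁻¹H; ‖b₁‖=1.394987, ‖b₂‖=1.394987; λ = 2/(‖b₁‖+‖b₂‖) = 0.716852, sign → tz>0 ⇒ λ=+0.716852
r₁ = λ·B[:,0] = (+0.80318,+0.24797,+0.54168); r₂ = λ·B[:,1] = (-0.15152,+0.96438,-0.21681)
r₃ = r₁×r₂ = (-0.57615,+0.09207,+0.81214); SVD([r₁ r₂ r₃]) → R = UVᵀ:
  R  [+0.80318 -0.15152 -0.57615]
  R  [+0.24797 +0.96438 +0.09207]
  R  [+0.54168 -0.21681 +0.81214]
t = (+0.17067, +0.11127, +0.71685) m
tr R = 2.579699; θ = arccos((tr R − 1)/2) = 0.660233 rad = 37.829°
axis k = ((R−Rᵀ)₃₂, (R−Rᵀ)₁₃, (R−Rᵀ)₂₁) / (2 sinθ) = (-0.251817, -0.911326, +0.325688)
rvec = θ·k = (-0.166258, -0.601687, +0.215030)

rvec=(-0.1663, -0.6017, 0.2150) tvec=(0.1707, 0.1113, 0.7169)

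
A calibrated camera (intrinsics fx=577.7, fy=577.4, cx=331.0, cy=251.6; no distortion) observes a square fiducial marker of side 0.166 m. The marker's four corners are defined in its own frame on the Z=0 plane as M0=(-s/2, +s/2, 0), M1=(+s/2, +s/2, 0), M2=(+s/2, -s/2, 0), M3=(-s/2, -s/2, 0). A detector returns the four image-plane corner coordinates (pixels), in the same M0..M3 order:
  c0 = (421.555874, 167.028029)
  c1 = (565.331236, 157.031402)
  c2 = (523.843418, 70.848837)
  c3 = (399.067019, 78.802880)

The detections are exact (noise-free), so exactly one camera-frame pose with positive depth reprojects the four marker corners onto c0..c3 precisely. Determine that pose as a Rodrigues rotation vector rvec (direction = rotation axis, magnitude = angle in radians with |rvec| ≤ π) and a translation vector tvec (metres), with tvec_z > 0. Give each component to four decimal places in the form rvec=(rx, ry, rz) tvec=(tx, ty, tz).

Intrinsics K: fx=577.7, fy=577.4, cx=331.0, cy=251.6
Marker side s = 0.166 m; corners in marker frame (Z=0):
  M0 = (-0.0830, +0.0830, 0)
  M1 = (+0.0830, +0.0830, 0)
  M2 = (+0.0830, -0.0830, 0)
  M3 = (-0.0830, -0.0830, 0)
Detected image corners:
  c0 = (421.555874, 167.028029) px
  c1 = (565.331236, 157.031402) px
  c2 = (523.843418, 70.848837) px
  c3 = (399.067019, 78.802880) px
Planar DLT: solve 8×8 A·h = b for H (H[2,2]=1):
  H  [+829.65730 -219.93685 +476.59170]
  H  [-47.45690 +422.88474 +115.27880]
  H  [+0.05210 -0.86477 +1.00000]
B = K⁻¹H; ‖b₁‖=1.411157, ‖b₂‖=1.411157; λ = 2/(‖b₁‖+‖b₂‖) = 0.708638, sign → tz>0 ⇒ λ=+0.708638
r₁ = λ·B[:,0] = (+0.99655,-0.07433,+0.03692); r₂ = λ·B[:,1] = (+0.08133,+0.78603,-0.61281)
r₃ = r₁×r₂ = (+0.01653,+0.61370,+0.78937); SVD([r₁ r₂ r₃]) → R = UVᵀ:
  R  [+0.99655 +0.08133 +0.01653]
  R  [-0.07433 +0.78603 +0.61370]
  R  [+0.03692 -0.61281 +0.78937]
t = (+0.17859, -0.16731, +0.70864) m
tr R = 2.571950; θ = arccos((tr R − 1)/2) = 0.666525 rad = 38.189°
axis k = ((R−Rᵀ)₃₂, (R−Rᵀ)₁₃, (R−Rᵀ)₂₁) / (2 sinθ) = (-0.991908, -0.016487, -0.125887)
rvec = θ·k = (-0.661131, -0.010989, -0.083907)

rvec=(-0.6611, -0.0110, -0.0839) tvec=(0.1786, -0.1673, 0.7086)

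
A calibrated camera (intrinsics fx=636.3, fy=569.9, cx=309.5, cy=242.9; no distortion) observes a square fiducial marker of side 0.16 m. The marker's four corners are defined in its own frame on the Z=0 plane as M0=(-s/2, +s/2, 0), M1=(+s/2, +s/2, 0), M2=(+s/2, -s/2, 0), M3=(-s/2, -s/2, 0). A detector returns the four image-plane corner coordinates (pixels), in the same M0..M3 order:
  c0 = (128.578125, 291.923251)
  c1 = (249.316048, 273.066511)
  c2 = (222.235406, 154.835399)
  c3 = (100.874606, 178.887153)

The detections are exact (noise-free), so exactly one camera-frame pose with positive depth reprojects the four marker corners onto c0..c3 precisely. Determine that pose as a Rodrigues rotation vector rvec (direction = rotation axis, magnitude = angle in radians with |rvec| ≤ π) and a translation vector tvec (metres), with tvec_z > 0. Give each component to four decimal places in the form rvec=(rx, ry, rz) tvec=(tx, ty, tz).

Intrinsics K: fx=636.3, fy=569.9, cx=309.5, cy=242.9
Marker side s = 0.16 m; corners in marker frame (Z=0):
  M0 = (-0.0800, +0.0800, 0)
  M1 = (+0.0800, +0.0800, 0)
  M2 = (+0.0800, -0.0800, 0)
  M3 = (-0.0800, -0.0800, 0)
Detected image corners:
  c0 = (128.578125, 291.923251) px
  c1 = (249.316048, 273.066511) px
  c2 = (222.235406, 154.835399) px
  c3 = (100.874606, 178.887153) px
Planar DLT: solve 8×8 A·h = b for H (H[2,2]=1):
  H  [+710.32170 +187.33732 +174.07461]
  H  [-193.22867 +743.00280 +225.32923]
  H  [-0.26375 +0.09184 +1.00000]
B = K⁻¹H; ‖b₁‖=1.292290, ‖b₂‖=1.292290; λ = 2/(‖b₁‖+‖b₂‖) = 0.773820, sign → tz>0 ⇒ λ=+0.773820
r₁ = λ·B[:,0] = (+0.96311,-0.17538,-0.20410); r₂ = λ·B[:,1] = (+0.19326,+0.97857,+0.07107)
r₃ = r₁×r₂ = (+0.18726,-0.10789,+0.97637); SVD([r₁ r₂ r₃]) → R = UVᵀ:
  R  [+0.96311 +0.19326 +0.18726]
  R  [-0.17538 +0.97857 -0.10789]
  R  [-0.20410 +0.07107 +0.97637]
t = (-0.16469, -0.02386, +0.77382) m
tr R = 2.918052; θ = arccos((tr R − 1)/2) = 0.287253 rad = 16.458°
axis k = ((R−Rᵀ)₃₂, (R−Rᵀ)₁₃, (R−Rᵀ)₂₁) / (2 sinθ) = (+0.315833, +0.690658, -0.650570)
rvec = θ·k = (+0.090724, +0.198393, -0.186878)

rvec=(0.0907, 0.1984, -0.1869) tvec=(-0.1647, -0.0239, 0.7738)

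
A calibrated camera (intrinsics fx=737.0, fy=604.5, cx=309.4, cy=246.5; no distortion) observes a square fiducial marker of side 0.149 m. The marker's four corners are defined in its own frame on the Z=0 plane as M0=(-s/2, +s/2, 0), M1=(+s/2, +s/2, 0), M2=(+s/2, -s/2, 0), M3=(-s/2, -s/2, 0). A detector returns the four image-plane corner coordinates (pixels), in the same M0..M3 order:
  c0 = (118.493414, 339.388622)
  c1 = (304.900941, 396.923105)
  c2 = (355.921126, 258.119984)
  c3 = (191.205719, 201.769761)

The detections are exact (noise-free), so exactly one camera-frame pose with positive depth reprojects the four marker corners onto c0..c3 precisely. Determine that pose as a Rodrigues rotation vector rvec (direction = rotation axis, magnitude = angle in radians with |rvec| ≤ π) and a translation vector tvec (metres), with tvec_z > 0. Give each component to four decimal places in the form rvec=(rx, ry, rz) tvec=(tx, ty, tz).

rvec=(-0.4160, -0.2290, 0.3541) tvec=(-0.0501, 0.0474, 0.5816)

Intrinsics K: fx=737.0, fy=604.5, cx=309.4, cy=246.5
Marker side s = 0.149 m; corners in marker frame (Z=0):
  M0 = (-0.0745, +0.0745, 0)
  M1 = (+0.0745, +0.0745, 0)
  M2 = (+0.0745, -0.0745, 0)
  M3 = (-0.0745, -0.0745, 0)
Detected image corners:
  c0 = (118.493414, 339.388622) px
  c1 = (304.900941, 396.923105) px
  c2 = (355.921126, 258.119984) px
  c3 = (191.205719, 201.769761) px
Planar DLT: solve 8×8 A·h = b for H (H[2,2]=1):
  H  [+1234.44315 -593.85147 +245.96245]
  H  [+456.14387 +705.82330 +295.75751]
  H  [+0.24812 -0.74182 +1.00000]
B = K⁻¹H; ‖b₁‖=1.719271, ‖b₂‖=1.719271; λ = 2/(‖b₁‖+‖b₂‖) = 0.581642, sign → tz>0 ⇒ λ=+0.581642
r₁ = λ·B[:,0] = (+0.91364,+0.38005,+0.14432); r₂ = λ·B[:,1] = (-0.28753,+0.85508,-0.43147)
r₃ = r₁×r₂ = (-0.28738,+0.35271,+0.89051); SVD([r₁ r₂ r₃]) → R = UVᵀ:
  R  [+0.91364 -0.28753 -0.28738]
  R  [+0.38005 +0.85508 +0.35271]
  R  [+0.14432 -0.43147 +0.89051]
t = (-0.05007, +0.04739, +0.58164) m
tr R = 2.659225; θ = arccos((tr R − 1)/2) = 0.592383 rad = 33.941°
axis k = ((R−Rᵀ)₃₂, (R−Rᵀ)₁₃, (R−Rᵀ)₂₁) / (2 sinθ) = (-0.702248, -0.386590, +0.597826)
rvec = θ·k = (-0.416000, -0.229010, +0.354142)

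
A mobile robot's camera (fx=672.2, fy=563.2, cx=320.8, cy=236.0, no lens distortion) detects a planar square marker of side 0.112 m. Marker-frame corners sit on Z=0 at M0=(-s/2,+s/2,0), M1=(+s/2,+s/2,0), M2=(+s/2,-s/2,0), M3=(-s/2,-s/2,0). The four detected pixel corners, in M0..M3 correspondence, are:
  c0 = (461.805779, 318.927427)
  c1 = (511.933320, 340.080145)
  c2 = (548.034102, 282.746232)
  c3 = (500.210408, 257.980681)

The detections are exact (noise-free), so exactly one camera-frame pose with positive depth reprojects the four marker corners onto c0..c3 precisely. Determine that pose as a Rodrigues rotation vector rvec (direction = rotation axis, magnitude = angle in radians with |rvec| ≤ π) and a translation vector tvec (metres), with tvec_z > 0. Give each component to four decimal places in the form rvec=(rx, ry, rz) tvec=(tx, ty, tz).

rvec=(0.1285, -0.5327, 0.4756) tvec=(0.2605, 0.1077, 0.9441)

Intrinsics K: fx=672.2, fy=563.2, cx=320.8, cy=236.0
Marker side s = 0.112 m; corners in marker frame (Z=0):
  M0 = (-0.0560, +0.0560, 0)
  M1 = (+0.0560, +0.0560, 0)
  M2 = (+0.0560, -0.0560, 0)
  M3 = (-0.0560, -0.0560, 0)
Detected image corners:
  c0 = (461.805779, 318.927427) px
  c1 = (511.933320, 340.080145) px
  c2 = (548.034102, 282.746232) px
  c3 = (500.210408, 257.980681) px
Planar DLT: solve 8×8 A·h = b for H (H[2,2]=1):
  H  [+713.77357 -334.29837 +506.25011]
  H  [+369.05200 +526.35796 +300.27870]
  H  [+0.54697 -0.00396 +1.00000]
B = K⁻¹H; ‖b₁‖=1.059253, ‖b₂‖=1.059253; λ = 2/(‖b₁‖+‖b₂‖) = 0.944061, sign → tz>0 ⇒ λ=+0.944061
r₁ = λ·B[:,0] = (+0.75601,+0.40224,+0.51638); r₂ = λ·B[:,1] = (-0.46772,+0.88387,-0.00374)
r₃ = r₁×r₂ = (-0.45791,-0.23870,+0.85635); SVD([r₁ r₂ r₃]) → R = UVᵀ:
  R  [+0.75601 -0.46772 -0.45791]
  R  [+0.40224 +0.88387 -0.23870]
  R  [+0.51638 -0.00374 +0.85635]
t = (+0.26045, +0.10775, +0.94406) m
tr R = 2.496236; θ = arccos((tr R − 1)/2) = 0.725575 rad = 41.572°
axis k = ((R−Rᵀ)₃₂, (R−Rᵀ)₁₃, (R−Rᵀ)₂₁) / (2 sinθ) = (+0.177044, -0.734133, +0.655519)
rvec = θ·k = (+0.128458, -0.532669, +0.475628)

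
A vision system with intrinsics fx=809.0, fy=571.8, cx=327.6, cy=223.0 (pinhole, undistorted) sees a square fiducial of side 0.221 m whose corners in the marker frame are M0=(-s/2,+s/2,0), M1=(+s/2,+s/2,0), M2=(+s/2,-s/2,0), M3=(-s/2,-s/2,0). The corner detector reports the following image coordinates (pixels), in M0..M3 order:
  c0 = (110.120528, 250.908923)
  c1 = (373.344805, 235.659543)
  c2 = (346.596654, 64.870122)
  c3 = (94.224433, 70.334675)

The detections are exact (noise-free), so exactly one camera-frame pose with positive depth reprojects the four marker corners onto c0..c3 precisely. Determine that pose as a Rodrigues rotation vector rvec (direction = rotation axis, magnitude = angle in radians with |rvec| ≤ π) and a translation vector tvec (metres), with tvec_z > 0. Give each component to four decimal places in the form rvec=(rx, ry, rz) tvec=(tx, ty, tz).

rvec=(-0.1550, -0.1614, -0.0894) tvec=(-0.0803, -0.0849, 0.6959)

Intrinsics K: fx=809.0, fy=571.8, cx=327.6, cy=223.0
Marker side s = 0.221 m; corners in marker frame (Z=0):
  M0 = (-0.1105, +0.1105, 0)
  M1 = (+0.1105, +0.1105, 0)
  M2 = (+0.1105, -0.1105, 0)
  M3 = (-0.1105, -0.1105, 0)
Detected image corners:
  c0 = (110.120528, 250.908923) px
  c1 = (373.344805, 235.659543) px
  c2 = (346.596654, 64.870122) px
  c3 = (94.224433, 70.334675) px
Planar DLT: solve 8×8 A·h = b for H (H[2,2]=1):
  H  [+1221.30721 +48.53719 +234.23689]
  H  [-9.10205 +761.66538 +153.26499]
  H  [+0.23962 -0.21029 +1.00000]
B = K⁻¹H; ‖b₁‖=1.436964, ‖b₂‖=1.436964; λ = 2/(‖b₁‖+‖b₂‖) = 0.695911, sign → tz>0 ⇒ λ=+0.695911
r₁ = λ·B[:,0] = (+0.98306,-0.07611,+0.16676); r₂ = λ·B[:,1] = (+0.10101,+0.98406,-0.14635)
r₃ = r₁×r₂ = (-0.15296,+0.16071,+0.97508); SVD([r₁ r₂ r₃]) → R = UVᵀ:
  R  [+0.98306 +0.10101 -0.15296]
  R  [-0.07611 +0.98406 +0.16071]
  R  [+0.16676 -0.14635 +0.97508]
t = (-0.08031, -0.08487, +0.69591) m
tr R = 2.942196; θ = arccos((tr R − 1)/2) = 0.241008 rad = 13.809°
axis k = ((R−Rᵀ)₃₂, (R−Rᵀ)₁₃, (R−Rᵀ)₂₁) / (2 sinθ) = (-0.643237, -0.669752, -0.371051)
rvec = θ·k = (-0.155025, -0.161416, -0.089426)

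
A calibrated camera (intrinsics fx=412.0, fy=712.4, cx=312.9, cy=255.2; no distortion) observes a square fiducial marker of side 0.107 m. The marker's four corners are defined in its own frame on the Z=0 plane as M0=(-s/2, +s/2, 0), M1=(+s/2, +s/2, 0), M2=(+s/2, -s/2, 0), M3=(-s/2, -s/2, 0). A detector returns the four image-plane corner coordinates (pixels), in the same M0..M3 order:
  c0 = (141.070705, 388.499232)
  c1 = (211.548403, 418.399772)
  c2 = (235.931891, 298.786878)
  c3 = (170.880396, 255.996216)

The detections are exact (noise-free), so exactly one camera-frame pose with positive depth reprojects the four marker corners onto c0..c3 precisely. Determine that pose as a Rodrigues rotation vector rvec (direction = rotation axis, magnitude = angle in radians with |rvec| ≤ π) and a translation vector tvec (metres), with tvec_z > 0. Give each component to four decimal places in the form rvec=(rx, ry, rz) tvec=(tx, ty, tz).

rvec=(-0.0802, -0.6930, 0.3604) tvec=(-0.1705, 0.0694, 0.5810)

Intrinsics K: fx=412.0, fy=712.4, cx=312.9, cy=255.2
Marker side s = 0.107 m; corners in marker frame (Z=0):
  M0 = (-0.0535, +0.0535, 0)
  M1 = (+0.0535, +0.0535, 0)
  M2 = (+0.0535, -0.0535, 0)
  M3 = (-0.0535, -0.0535, 0)
Detected image corners:
  c0 = (141.070705, 388.499232) px
  c1 = (211.548403, 418.399772) px
  c2 = (235.931891, 298.786878) px
  c3 = (170.880396, 255.996216) px
Planar DLT: solve 8×8 A·h = b for H (H[2,2]=1):
  H  [+832.28296 -314.15741 +191.99981]
  H  [+698.29242 +1062.94406 +340.33444]
  H  [+1.05034 -0.32837 +1.00000]
B = K⁻¹H; ‖b₁‖=1.721114, ‖b₂‖=1.721114; λ = 2/(‖b₁‖+‖b₂‖) = 0.581019, sign → tz>0 ⇒ λ=+0.581019
r₁ = λ·B[:,0] = (+0.71024,+0.35090,+0.61026); r₂ = λ·B[:,1] = (-0.29814,+0.93526,-0.19079)
r₃ = r₁×r₂ = (-0.63770,-0.04644,+0.76888); SVD([r₁ r₂ r₃]) → R = UVᵀ:
  R  [+0.71024 -0.29814 -0.63770]
  R  [+0.35090 +0.93526 -0.04644]
  R  [+0.61026 -0.19079 +0.76888]
t = (-0.17050, +0.06943, +0.58102) m
tr R = 2.414384; θ = arccos((tr R − 1)/2) = 0.785277 rad = 44.993°
axis k = ((R−Rᵀ)₃₂, (R−Rᵀ)₁₃, (R−Rᵀ)₂₁) / (2 sinθ) = (-0.102082, -0.882554, +0.458997)
rvec = θ·k = (-0.080163, -0.693049, +0.360440)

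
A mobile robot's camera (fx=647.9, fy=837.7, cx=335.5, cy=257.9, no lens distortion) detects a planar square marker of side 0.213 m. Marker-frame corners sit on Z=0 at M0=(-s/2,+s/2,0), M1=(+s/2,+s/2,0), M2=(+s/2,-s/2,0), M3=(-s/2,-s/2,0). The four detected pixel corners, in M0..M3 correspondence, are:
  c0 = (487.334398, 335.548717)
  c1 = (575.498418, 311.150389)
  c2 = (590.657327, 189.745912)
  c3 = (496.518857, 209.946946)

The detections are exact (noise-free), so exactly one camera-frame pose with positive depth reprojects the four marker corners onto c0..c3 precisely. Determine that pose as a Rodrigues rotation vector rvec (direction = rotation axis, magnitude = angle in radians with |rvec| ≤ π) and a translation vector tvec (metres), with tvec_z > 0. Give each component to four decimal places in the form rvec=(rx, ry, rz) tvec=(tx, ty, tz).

Intrinsics K: fx=647.9, fy=837.7, cx=335.5, cy=257.9
Marker side s = 0.213 m; corners in marker frame (Z=0):
  M0 = (-0.1065, +0.1065, 0)
  M1 = (+0.1065, +0.1065, 0)
  M2 = (+0.1065, -0.1065, 0)
  M3 = (-0.1065, -0.1065, 0)
Detected image corners:
  c0 = (487.334398, 335.548717) px
  c1 = (575.498418, 311.150389) px
  c2 = (590.657327, 189.745912) px
  c3 = (496.518857, 209.946946) px
Planar DLT: solve 8×8 A·h = b for H (H[2,2]=1):
  H  [+545.91929 +123.74823 +538.35366]
  H  [-47.38253 +667.79462 +263.55355]
  H  [+0.22043 +0.33715 +1.00000]
B = K⁻¹H; ‖b₁‖=0.771178, ‖b₂‖=0.771178; λ = 2/(‖b₁‖+‖b₂‖) = 1.296718, sign → tz>0 ⇒ λ=+1.296718
r₁ = λ·B[:,0] = (+0.94460,-0.16135,+0.28584); r₂ = λ·B[:,1] = (+0.02128,+0.89912,+0.43719)
r₃ = r₁×r₂ = (-0.32754,-0.40689,+0.85274); SVD([r₁ r₂ r₃]) → R = UVᵀ:
  R  [+0.94460 +0.02128 -0.32754]
  R  [-0.16135 +0.89912 -0.40689]
  R  [+0.28584 +0.43719 +0.85274]
t = (+0.40599, +0.00875, +1.29672) m
tr R = 2.696447; θ = arccos((tr R − 1)/2) = 0.558174 rad = 31.981°
axis k = ((R−Rᵀ)₃₂, (R−Rᵀ)₁₃, (R−Rᵀ)₂₁) / (2 sinθ) = (+0.796851, -0.579055, -0.172407)
rvec = θ·k = (+0.444781, -0.323213, -0.096233)

rvec=(0.4448, -0.3232, -0.0962) tvec=(0.4060, 0.0088, 1.2967)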